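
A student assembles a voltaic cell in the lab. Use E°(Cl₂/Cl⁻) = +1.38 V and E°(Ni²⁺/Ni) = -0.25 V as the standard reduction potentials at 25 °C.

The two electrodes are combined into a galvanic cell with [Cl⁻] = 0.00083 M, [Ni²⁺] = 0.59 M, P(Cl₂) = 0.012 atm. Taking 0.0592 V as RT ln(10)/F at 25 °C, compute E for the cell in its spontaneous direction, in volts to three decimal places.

Cl₂/Cl⁻ is the cathode (higher E°), Ni²⁺/Ni the anode: E°cell = +1.38 − (-0.25) = +1.63 V, n = 2.
Overall: Cl₂(g) + Ni(s) → 2 Cl⁻(aq) + Ni²⁺(aq)
Q = [Cl⁻]^2·[Ni²⁺] / (P(Cl₂)); log Q = -4.470.
E = E° − (0.0592/n) log Q = +1.63 − (0.0592/2)(-4.470) = +1.762 V.

+1.762 V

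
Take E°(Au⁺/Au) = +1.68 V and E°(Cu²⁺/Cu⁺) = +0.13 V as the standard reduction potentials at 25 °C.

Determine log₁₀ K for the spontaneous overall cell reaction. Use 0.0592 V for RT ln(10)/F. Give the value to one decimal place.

Cathode: Au⁺/Au; anode: Cu²⁺/Cu⁺. E°cell = +1.55 V, n = 1.
log K = nE°cell / 0.0592 = (1)(+1.55) / 0.0592 = 26.2.

26.2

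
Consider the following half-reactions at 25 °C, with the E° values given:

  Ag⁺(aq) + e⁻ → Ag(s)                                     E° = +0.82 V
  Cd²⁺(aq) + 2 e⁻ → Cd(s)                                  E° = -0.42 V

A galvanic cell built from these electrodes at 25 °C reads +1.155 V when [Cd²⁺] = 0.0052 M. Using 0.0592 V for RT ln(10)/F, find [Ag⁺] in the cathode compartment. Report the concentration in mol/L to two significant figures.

Ag⁺/Ag is the cathode, Cd²⁺/Cd the anode: E°cell = +1.24 V, n = 2.
Overall reaction: 2 Ag⁺(aq) + Cd(s) → 2 Ag(s) + Cd²⁺(aq); Q = [Cd²⁺]^1/[Ag⁺]^2.
From E = E° − (0.0592/n) log Q: log Q = (E° − E)·n/0.0592 = (+1.24 − (+1.155))·2/0.0592 = 2.8716.
So 2·log[Ag⁺] = 1·log(0.0052) − log Q = -2.2840 − (2.8716) = -5.1556; log[Ag⁺] = -5.1556 / 2 = -2.5778; [Ag⁺] = 10^(-2.5778) ≈ 0.0026 M.

0.0026 M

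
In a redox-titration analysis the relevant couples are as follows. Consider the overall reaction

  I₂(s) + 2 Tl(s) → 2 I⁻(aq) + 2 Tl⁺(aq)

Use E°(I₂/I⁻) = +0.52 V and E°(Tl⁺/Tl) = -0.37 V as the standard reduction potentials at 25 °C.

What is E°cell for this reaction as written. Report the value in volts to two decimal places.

+0.89 V

The I₂/I⁻ couple has the higher reduction potential, so it is the cathode; Tl⁺/Tl is oxidised at the anode.
E°cell = E°(cathode) − E°(anode) = (+0.52) − (-0.37) = +0.89 V.
Since E°cell > 0, the reaction is spontaneous under standard conditions.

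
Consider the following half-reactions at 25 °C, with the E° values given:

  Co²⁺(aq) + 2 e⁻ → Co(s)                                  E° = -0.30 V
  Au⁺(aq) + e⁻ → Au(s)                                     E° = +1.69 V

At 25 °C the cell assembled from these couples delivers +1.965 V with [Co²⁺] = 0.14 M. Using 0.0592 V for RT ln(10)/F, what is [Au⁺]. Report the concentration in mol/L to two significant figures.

0.14 M

Au⁺/Au is the cathode, Co²⁺/Co the anode: E°cell = +1.99 V, n = 2.
Overall reaction: 2 Au⁺(aq) + Co(s) → 2 Au(s) + Co²⁺(aq); Q = [Co²⁺]^1/[Au⁺]^2.
From E = E° − (0.0592/n) log Q: log Q = (E° − E)·n/0.0592 = (+1.99 − (+1.965))·2/0.0592 = 0.8446.
So 2·log[Au⁺] = 1·log(0.14) − log Q = -0.8539 − (0.8446) = -1.6985; log[Au⁺] = -1.6985 / 2 = -0.8492; [Au⁺] = 10^(-0.8492) ≈ 0.14 M.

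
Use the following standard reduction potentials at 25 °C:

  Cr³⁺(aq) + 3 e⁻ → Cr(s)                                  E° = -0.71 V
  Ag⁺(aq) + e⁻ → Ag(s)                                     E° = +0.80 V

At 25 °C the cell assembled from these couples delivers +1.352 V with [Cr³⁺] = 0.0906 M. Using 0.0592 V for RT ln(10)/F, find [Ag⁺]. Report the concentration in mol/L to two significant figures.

Ag⁺/Ag is the cathode, Cr³⁺/Cr the anode: E°cell = +1.51 V, n = 3.
Overall reaction: 3 Ag⁺(aq) + Cr(s) → 3 Ag(s) + Cr³⁺(aq); Q = [Cr³⁺]^1/[Ag⁺]^3.
From E = E° − (0.0592/n) log Q: log Q = (E° − E)·n/0.0592 = (+1.51 − (+1.352))·3/0.0592 = 8.0068.
So 3·log[Ag⁺] = 1·log(0.0906) − log Q = -1.0429 − (8.0068) = -9.0497; log[Ag⁺] = -9.0497 / 3 = -3.0166; [Ag⁺] = 10^(-3.0166) ≈ 0.00096 M.

0.00096 M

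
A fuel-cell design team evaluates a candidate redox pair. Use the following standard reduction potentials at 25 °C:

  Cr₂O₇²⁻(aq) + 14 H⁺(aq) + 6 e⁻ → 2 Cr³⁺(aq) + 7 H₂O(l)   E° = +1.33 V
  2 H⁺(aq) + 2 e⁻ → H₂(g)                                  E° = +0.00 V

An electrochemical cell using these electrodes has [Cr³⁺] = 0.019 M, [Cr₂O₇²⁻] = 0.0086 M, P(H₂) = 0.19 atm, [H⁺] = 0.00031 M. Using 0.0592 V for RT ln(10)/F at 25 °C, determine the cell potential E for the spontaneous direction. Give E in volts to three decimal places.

Cr₂O₇²⁻/Cr³⁺ is the cathode (higher E°), H⁺/H₂ the anode: E°cell = +1.33 − (+0.00) = +1.33 V, n = 6.
Overall: Cr₂O₇²⁻(aq) + 8 H⁺(aq) + 3 H₂(g) → 2 Cr³⁺(aq) + 7 H₂O(l)
Q = [Cr³⁺]^2 / ([Cr₂O₇²⁻]·[H⁺]^8·P(H₂)^3); log Q = 28.856.
E = E° − (0.0592/n) log Q = +1.33 − (0.0592/6)(28.856) = +1.045 V.

+1.045 V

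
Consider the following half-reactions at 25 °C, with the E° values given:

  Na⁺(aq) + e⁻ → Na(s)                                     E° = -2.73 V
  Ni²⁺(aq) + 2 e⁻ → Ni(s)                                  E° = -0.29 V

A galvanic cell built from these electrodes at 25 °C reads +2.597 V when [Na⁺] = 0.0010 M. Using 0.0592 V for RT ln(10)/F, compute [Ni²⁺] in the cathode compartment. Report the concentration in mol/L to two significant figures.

Ni²⁺/Ni is the cathode, Na⁺/Na the anode: E°cell = +2.44 V, n = 2.
Overall reaction: Ni²⁺(aq) + 2 Na(s) → Ni(s) + 2 Na⁺(aq); Q = [Na⁺]^2/[Ni²⁺]^1.
From E = E° − (0.0592/n) log Q: log Q = (E° − E)·n/0.0592 = (+2.44 − (+2.597))·2/0.0592 = -5.3041.
So 1·log[Ni²⁺] = 2·log(0.001) − log Q = -6.0000 − (-5.3041) = -0.6959; [Ni²⁺] = 10^(-0.6959) ≈ 0.20 M.

0.20 M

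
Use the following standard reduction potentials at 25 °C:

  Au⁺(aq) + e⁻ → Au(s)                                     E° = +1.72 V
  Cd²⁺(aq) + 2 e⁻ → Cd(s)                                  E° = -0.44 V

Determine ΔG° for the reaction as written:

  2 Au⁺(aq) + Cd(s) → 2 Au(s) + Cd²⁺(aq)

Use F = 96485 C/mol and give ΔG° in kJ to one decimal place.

-416.8 kJ

As written, Au⁺/Au is reduced (cathode) and Cd²⁺/Cd is oxidised (anode), so E°cell = (+1.72) − (-0.44) = +2.16 V.
Balancing electrons gives n = 2.
ΔG° = −nFE° = −(2)(96485)(+2.16) = -416,815 J = -416.8 kJ.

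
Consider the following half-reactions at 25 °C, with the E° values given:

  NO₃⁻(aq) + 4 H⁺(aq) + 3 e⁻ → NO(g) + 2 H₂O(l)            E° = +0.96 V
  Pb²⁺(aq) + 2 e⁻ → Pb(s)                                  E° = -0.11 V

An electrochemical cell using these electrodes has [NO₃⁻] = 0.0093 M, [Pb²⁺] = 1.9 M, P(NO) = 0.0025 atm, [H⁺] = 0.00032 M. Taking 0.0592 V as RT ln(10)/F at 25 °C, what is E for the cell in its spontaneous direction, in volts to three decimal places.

NO₃⁻/NO is the cathode (higher E°), Pb²⁺/Pb the anode: E°cell = +0.96 − (-0.11) = +1.07 V, n = 6.
Overall: 2 NO₃⁻(aq) + 8 H⁺(aq) + 3 Pb(s) → 2 NO(g) + 4 H₂O(l) + 3 Pb²⁺(aq)
Q = P(NO)^2·[Pb²⁺]^3 / ([NO₃⁻]^2·[H⁺]^8); log Q = 27.654.
E = E° − (0.0592/n) log Q = +1.07 − (0.0592/6)(27.654) = +0.797 V.

+0.797 V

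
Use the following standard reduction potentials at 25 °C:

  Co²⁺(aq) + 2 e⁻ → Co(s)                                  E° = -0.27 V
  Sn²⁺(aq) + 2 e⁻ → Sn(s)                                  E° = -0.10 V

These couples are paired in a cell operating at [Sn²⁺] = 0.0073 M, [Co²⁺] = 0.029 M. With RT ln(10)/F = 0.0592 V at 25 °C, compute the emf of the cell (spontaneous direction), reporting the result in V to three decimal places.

+0.152 V

Sn²⁺/Sn is the cathode (higher E°), Co²⁺/Co the anode: E°cell = -0.10 − (-0.27) = +0.17 V, n = 2.
Overall: Sn²⁺(aq) + Co(s) → Sn(s) + Co²⁺(aq)
Q = [Co²⁺] / ([Sn²⁺]); log Q = 0.599.
E = E° − (0.0592/n) log Q = +0.17 − (0.0592/2)(0.599) = +0.152 V.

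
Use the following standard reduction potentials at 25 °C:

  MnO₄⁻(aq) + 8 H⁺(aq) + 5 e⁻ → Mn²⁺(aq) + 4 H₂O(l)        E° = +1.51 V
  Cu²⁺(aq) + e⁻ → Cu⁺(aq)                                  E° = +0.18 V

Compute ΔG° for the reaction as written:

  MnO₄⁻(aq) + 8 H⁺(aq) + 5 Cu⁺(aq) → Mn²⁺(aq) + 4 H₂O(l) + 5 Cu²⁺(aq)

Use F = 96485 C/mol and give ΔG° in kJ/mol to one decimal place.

As written, MnO₄⁻/Mn²⁺ is reduced (cathode) and Cu²⁺/Cu⁺ is oxidised (anode), so E°cell = (+1.51) − (+0.18) = +1.33 V.
Balancing electrons gives n = 5.
ΔG° = −nFE° = −(5)(96485)(+1.33) = -641,625 J = -641.6 kJ/mol.

-641.6 kJ/mol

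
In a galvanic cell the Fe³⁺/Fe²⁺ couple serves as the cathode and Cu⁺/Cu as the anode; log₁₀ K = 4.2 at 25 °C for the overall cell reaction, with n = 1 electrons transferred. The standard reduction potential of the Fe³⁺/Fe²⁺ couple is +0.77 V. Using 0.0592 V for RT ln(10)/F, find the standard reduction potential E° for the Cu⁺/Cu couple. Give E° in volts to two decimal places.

E°cell = (0.0592/n)·log K = (0.0592/1)(4.2) = +0.249 V.
Since Fe³⁺/Fe²⁺ is the cathode and Cu⁺/Cu the anode, E°cell = E°(Fe³⁺/Fe²⁺) − E°(Cu⁺/Cu).
So E°(Cu⁺/Cu) = E°(Fe³⁺/Fe²⁺) − E°cell = (+0.77) − (+0.249) = +0.52 V.

+0.52 V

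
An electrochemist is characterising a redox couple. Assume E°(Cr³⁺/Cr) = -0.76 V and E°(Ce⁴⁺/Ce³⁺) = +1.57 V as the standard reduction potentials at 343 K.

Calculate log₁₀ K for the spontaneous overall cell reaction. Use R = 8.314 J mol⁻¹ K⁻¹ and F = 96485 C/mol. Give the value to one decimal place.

102.7

Cathode: Ce⁴⁺/Ce³⁺; anode: Cr³⁺/Cr. E°cell = (+1.57) − (-0.76) = +2.33 V, with n = 3.
ΔG° = −nFE° = −RT ln K, so ln K = nFE°/(RT) = (3)(96485)(+2.33) / ((8.314)(343)) = 236.501.
log₁₀ K = 236.501 / ln 10 = 102.7.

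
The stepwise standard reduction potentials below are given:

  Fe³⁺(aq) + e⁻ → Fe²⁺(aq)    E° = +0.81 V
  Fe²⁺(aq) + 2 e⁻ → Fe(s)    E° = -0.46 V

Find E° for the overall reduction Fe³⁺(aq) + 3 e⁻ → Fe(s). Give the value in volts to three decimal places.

Adding the free-energy changes (−nFE°) of the two steps gives −n₃FE°₃ = −n₁FE°₁ − n₂FE°₂.
E°₃ = (1×+0.81 + 2×-0.46) / 3 = (-0.110) / 3 = -0.037 V.

-0.037 V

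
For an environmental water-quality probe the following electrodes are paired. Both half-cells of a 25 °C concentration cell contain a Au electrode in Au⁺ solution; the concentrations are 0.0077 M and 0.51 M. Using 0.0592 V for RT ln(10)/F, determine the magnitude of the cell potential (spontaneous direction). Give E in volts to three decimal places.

+0.108 V

For a concentration cell E°cell = 0. The 0.51 M side is the cathode (reduction is favoured where [Au⁺] is higher).
With n = 1, E = −(0.0592/1) log([Au⁺]ₐₙ/[Au⁺]꜀ₐₜ) = −(0.0592/1) log(0.0077/0.51) = −(0.0592/1)(-1.821) = +0.108 V.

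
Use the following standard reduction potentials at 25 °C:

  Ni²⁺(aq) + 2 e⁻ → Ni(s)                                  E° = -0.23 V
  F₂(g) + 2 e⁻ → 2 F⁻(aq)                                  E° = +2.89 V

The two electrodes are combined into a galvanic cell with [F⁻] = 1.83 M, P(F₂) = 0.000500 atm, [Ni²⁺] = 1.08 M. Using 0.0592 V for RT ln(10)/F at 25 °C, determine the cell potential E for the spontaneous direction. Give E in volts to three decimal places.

F₂/F⁻ is the cathode (higher E°), Ni²⁺/Ni the anode: E°cell = +2.89 − (-0.23) = +3.12 V, n = 2.
Overall: F₂(g) + Ni(s) → 2 F⁻(aq) + Ni²⁺(aq)
Q = [F⁻]^2·[Ni²⁺] / (P(F₂)); log Q = 3.859.
E = E° − (0.0592/n) log Q = +3.12 − (0.0592/2)(3.859) = +3.006 V.

+3.006 V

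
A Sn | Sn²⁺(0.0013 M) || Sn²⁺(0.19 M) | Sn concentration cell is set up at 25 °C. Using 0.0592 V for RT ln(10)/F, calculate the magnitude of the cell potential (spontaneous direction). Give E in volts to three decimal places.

+0.064 V

For a concentration cell E°cell = 0. The 0.19 M side is the cathode (reduction is favoured where [Sn²⁺] is higher).
With n = 2, E = −(0.0592/2) log([Sn²⁺]ₐₙ/[Sn²⁺]꜀ₐₜ) = −(0.0592/2) log(0.0013/0.19) = −(0.0592/2)(-2.165) = +0.064 V.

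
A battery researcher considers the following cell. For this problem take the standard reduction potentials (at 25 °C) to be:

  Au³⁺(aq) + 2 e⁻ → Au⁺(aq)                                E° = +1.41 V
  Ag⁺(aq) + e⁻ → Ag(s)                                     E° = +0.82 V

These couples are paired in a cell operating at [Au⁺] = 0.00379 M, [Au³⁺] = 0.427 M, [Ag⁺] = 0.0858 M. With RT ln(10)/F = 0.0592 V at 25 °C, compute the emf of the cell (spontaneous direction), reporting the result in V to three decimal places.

Au³⁺/Au⁺ is the cathode (higher E°), Ag⁺/Ag the anode: E°cell = +1.41 − (+0.82) = +0.59 V, n = 2.
Overall: Au³⁺(aq) + 2 Ag(s) → Au⁺(aq) + 2 Ag⁺(aq)
Q = [Au⁺]·[Ag⁺]^2 / ([Au³⁺]); log Q = -4.185.
E = E° − (0.0592/n) log Q = +0.59 − (0.0592/2)(-4.185) = +0.714 V.

+0.714 V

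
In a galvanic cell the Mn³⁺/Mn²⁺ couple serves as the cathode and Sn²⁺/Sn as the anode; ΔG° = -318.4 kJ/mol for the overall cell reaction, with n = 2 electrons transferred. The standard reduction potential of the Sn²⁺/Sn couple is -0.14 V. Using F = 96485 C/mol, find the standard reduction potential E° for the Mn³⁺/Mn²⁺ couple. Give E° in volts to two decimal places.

E°cell = −ΔG°/(nF) = −(-318.4×10³)/((2)(96485)) = +1.650 V.
Since Mn³⁺/Mn²⁺ is the cathode and Sn²⁺/Sn the anode, E°cell = E°(Mn³⁺/Mn²⁺) − E°(Sn²⁺/Sn).
So E°(Mn³⁺/Mn²⁺) = E°cell + E°(Sn²⁺/Sn) = +1.650 + (-0.14) = +1.51 V.

+1.51 V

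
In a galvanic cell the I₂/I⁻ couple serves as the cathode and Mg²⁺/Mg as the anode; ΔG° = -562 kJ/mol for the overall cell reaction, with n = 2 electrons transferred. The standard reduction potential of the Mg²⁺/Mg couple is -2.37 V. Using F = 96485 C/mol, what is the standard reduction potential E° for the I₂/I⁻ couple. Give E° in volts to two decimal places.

+0.54 V

E°cell = −ΔG°/(nF) = −(-562×10³)/((2)(96485)) = +2.912 V.
Since I₂/I⁻ is the cathode and Mg²⁺/Mg the anode, E°cell = E°(I₂/I⁻) − E°(Mg²⁺/Mg).
So E°(I₂/I⁻) = E°cell + E°(Mg²⁺/Mg) = +2.912 + (-2.37) = +0.54 V.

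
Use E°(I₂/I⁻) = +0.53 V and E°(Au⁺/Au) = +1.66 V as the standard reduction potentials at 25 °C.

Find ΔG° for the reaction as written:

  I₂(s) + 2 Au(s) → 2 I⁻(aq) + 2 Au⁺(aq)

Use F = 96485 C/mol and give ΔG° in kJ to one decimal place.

+218.1 kJ

As written, I₂/I⁻ is reduced (cathode) and Au⁺/Au is oxidised (anode), so E°cell = (+0.53) − (+1.66) = -1.13 V.
Balancing electrons gives n = 2.
ΔG° = −nFE° = −(2)(96485)(-1.13) = 218,056 J = +218.1 kJ.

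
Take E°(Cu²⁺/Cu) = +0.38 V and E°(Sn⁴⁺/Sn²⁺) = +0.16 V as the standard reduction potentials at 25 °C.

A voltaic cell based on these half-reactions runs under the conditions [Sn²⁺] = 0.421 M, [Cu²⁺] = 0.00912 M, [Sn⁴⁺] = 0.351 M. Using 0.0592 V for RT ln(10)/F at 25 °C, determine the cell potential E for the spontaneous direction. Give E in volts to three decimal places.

Cu²⁺/Cu is the cathode (higher E°), Sn⁴⁺/Sn²⁺ the anode: E°cell = +0.38 − (+0.16) = +0.22 V, n = 2.
Overall: Cu²⁺(aq) + Sn²⁺(aq) → Cu(s) + Sn⁴⁺(aq)
Q = [Sn⁴⁺] / ([Cu²⁺]·[Sn²⁺]); log Q = 1.961.
E = E° − (0.0592/n) log Q = +0.22 − (0.0592/2)(1.961) = +0.162 V.

+0.162 V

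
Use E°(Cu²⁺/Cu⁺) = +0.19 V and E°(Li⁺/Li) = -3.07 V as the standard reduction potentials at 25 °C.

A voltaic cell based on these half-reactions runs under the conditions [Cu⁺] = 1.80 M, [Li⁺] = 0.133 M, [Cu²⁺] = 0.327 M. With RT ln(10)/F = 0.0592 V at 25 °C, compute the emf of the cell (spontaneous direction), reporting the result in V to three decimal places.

Cu²⁺/Cu⁺ is the cathode (higher E°), Li⁺/Li the anode: E°cell = +0.19 − (-3.07) = +3.26 V, n = 1.
Overall: Cu²⁺(aq) + Li(s) → Cu⁺(aq) + Li⁺(aq)
Q = [Cu⁺]·[Li⁺] / ([Cu²⁺]); log Q = -0.135.
E = E° − (0.0592/n) log Q = +3.26 − (0.0592/1)(-0.135) = +3.268 V.

+3.268 V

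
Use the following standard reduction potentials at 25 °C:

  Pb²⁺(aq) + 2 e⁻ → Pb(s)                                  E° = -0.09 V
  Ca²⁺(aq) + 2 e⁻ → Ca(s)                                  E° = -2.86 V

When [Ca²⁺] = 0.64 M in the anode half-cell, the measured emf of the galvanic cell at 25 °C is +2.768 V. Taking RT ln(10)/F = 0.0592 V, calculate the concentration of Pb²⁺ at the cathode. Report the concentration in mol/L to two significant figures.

0.55 M

Pb²⁺/Pb is the cathode, Ca²⁺/Ca the anode: E°cell = +2.77 V, n = 2.
Overall reaction: Pb²⁺(aq) + Ca(s) → Pb(s) + Ca²⁺(aq); Q = [Ca²⁺]^1/[Pb²⁺]^1.
From E = E° − (0.0592/n) log Q: log Q = (E° − E)·n/0.0592 = (+2.77 − (+2.768))·2/0.0592 = 0.0676.
So 1·log[Pb²⁺] = 1·log(0.64) − log Q = -0.1938 − (0.0676) = -0.2614; [Pb²⁺] = 10^(-0.2614) ≈ 0.55 M.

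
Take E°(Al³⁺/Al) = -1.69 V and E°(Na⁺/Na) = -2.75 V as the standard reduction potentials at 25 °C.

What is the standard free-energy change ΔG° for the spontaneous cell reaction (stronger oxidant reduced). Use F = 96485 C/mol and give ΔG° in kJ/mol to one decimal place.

Al³⁺/Al (E° = -1.69 V) is the cathode; Na⁺/Na (E° = -2.75 V) is the anode, so E°cell = +1.06 V.
Balancing electrons gives n = 3 (lcm of 3 and 1).
ΔG° = −nFE° = −(3)(96485)(+1.06) = -306,822 J = -306.8 kJ/mol.

-306.8 kJ/mol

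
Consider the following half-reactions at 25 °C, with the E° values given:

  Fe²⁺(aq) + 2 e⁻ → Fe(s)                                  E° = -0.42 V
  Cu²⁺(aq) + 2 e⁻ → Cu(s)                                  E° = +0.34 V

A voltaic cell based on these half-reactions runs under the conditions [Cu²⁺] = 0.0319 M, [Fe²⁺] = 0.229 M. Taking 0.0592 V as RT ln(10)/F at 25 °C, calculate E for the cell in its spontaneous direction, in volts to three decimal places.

Cu²⁺/Cu is the cathode (higher E°), Fe²⁺/Fe the anode: E°cell = +0.34 − (-0.42) = +0.76 V, n = 2.
Overall: Cu²⁺(aq) + Fe(s) → Cu(s) + Fe²⁺(aq)
Q = [Fe²⁺] / ([Cu²⁺]); log Q = 0.856.
E = E° − (0.0592/n) log Q = +0.76 − (0.0592/2)(0.856) = +0.735 V.

+0.735 V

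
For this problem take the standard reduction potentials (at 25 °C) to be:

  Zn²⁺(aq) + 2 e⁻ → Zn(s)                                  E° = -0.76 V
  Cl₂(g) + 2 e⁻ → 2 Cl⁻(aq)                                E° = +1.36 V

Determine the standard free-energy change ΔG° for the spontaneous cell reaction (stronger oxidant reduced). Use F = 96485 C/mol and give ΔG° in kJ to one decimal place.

-409.1 kJ

Cl₂/Cl⁻ (E° = +1.36 V) is the cathode; Zn²⁺/Zn (E° = -0.76 V) is the anode, so E°cell = +2.12 V.
Balancing electrons gives n = 2 (lcm of 2 and 2).
ΔG° = −nFE° = −(2)(96485)(+2.12) = -409,096 J = -409.1 kJ.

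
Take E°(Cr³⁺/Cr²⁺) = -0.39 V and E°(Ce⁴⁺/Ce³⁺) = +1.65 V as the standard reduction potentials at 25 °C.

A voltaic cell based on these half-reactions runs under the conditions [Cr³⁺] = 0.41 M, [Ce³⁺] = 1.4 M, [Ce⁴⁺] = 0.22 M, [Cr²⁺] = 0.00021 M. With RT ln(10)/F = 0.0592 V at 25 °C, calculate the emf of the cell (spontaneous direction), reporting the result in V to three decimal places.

Ce⁴⁺/Ce³⁺ is the cathode (higher E°), Cr³⁺/Cr²⁺ the anode: E°cell = +1.65 − (-0.39) = +2.04 V, n = 1.
Overall: Ce⁴⁺(aq) + Cr²⁺(aq) → Ce³⁺(aq) + Cr³⁺(aq)
Q = [Ce³⁺]·[Cr³⁺] / ([Ce⁴⁺]·[Cr²⁺]); log Q = 4.094.
E = E° − (0.0592/n) log Q = +2.04 − (0.0592/1)(4.094) = +1.798 V.

+1.798 V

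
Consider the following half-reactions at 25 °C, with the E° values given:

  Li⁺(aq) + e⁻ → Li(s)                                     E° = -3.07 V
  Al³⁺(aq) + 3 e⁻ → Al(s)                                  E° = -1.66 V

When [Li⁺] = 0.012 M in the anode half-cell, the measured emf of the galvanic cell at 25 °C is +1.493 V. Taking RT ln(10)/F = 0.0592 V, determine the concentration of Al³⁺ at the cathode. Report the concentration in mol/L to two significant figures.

0.028 M

Al³⁺/Al is the cathode, Li⁺/Li the anode: E°cell = +1.41 V, n = 3.
Overall reaction: Al³⁺(aq) + 3 Li(s) → Al(s) + 3 Li⁺(aq); Q = [Li⁺]^3/[Al³⁺]^1.
From E = E° − (0.0592/n) log Q: log Q = (E° − E)·n/0.0592 = (+1.41 − (+1.493))·3/0.0592 = -4.2061.
So 1·log[Al³⁺] = 3·log(0.012) − log Q = -5.7625 − (-4.2061) = -1.5564; [Al³⁺] = 10^(-1.5564) ≈ 0.028 M.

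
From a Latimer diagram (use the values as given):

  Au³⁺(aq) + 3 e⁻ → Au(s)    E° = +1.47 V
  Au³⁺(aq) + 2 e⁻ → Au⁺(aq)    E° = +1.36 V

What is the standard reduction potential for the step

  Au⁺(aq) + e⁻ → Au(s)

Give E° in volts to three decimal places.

Sequential free energies add, so n₃E°₃ = n₁E°₁ + n₂E°₂.
With n₃ = 3, and the known step contributing 2×(+1.36) V, the unknown satisfies 1·E° = 3×(+1.47) − 2×(+1.36) = +1.690.
E° = +1.690 / 1 = +1.690 V.

+1.690 V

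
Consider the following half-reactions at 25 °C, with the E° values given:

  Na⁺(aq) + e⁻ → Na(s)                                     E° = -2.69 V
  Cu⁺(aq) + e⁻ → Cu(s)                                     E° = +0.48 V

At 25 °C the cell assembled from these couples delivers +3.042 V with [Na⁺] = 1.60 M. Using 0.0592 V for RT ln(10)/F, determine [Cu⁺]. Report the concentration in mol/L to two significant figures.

Cu⁺/Cu is the cathode, Na⁺/Na the anode: E°cell = +3.17 V, n = 1.
Overall reaction: Cu⁺(aq) + Na(s) → Cu(s) + Na⁺(aq); Q = [Na⁺]^1/[Cu⁺]^1.
From E = E° − (0.0592/n) log Q: log Q = (E° − E)·n/0.0592 = (+3.17 − (+3.042))·1/0.0592 = 2.1622.
So 1·log[Cu⁺] = 1·log(1.6) − log Q = 0.2041 − (2.1622) = -1.9581; [Cu⁺] = 10^(-1.9581) ≈ 0.011 M.

0.011 M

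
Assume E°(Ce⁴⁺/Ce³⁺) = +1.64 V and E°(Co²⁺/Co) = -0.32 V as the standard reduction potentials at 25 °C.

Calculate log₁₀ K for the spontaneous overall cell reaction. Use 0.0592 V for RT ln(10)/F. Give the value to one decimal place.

Cathode: Ce⁴⁺/Ce³⁺; anode: Co²⁺/Co. E°cell = +1.96 V, n = 2.
log K = nE°cell / 0.0592 = (2)(+1.96) / 0.0592 = 66.2.

66.2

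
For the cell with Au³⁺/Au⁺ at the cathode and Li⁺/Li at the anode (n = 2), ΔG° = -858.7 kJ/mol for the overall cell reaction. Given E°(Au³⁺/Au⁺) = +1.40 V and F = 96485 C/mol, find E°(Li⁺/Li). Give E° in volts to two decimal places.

-3.05 V

E°cell = −ΔG°/(nF) = −(-858.7×10³)/((2)(96485)) = +4.450 V.
Since Au³⁺/Au⁺ is the cathode and Li⁺/Li the anode, E°cell = E°(Au³⁺/Au⁺) − E°(Li⁺/Li).
So E°(Li⁺/Li) = E°(Au³⁺/Au⁺) − E°cell = (+1.40) − (+4.450) = -3.05 V.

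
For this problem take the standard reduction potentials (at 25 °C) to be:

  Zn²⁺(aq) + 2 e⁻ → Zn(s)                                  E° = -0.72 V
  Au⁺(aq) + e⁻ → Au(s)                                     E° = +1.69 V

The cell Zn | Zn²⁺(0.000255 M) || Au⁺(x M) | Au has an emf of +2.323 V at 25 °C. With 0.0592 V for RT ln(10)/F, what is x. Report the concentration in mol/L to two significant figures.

0.00054 M

Au⁺/Au is the cathode, Zn²⁺/Zn the anode: E°cell = +2.41 V, n = 2.
Overall reaction: 2 Au⁺(aq) + Zn(s) → 2 Au(s) + Zn²⁺(aq); Q = [Zn²⁺]^1/[Au⁺]^2.
From E = E° − (0.0592/n) log Q: log Q = (E° − E)·n/0.0592 = (+2.41 − (+2.323))·2/0.0592 = 2.9392.
So 2·log[Au⁺] = 1·log(0.000255) − log Q = -3.5935 − (2.9392) = -6.5327; log[Au⁺] = -6.5327 / 2 = -3.2664; [Au⁺] = 10^(-3.2664) ≈ 0.00054 M.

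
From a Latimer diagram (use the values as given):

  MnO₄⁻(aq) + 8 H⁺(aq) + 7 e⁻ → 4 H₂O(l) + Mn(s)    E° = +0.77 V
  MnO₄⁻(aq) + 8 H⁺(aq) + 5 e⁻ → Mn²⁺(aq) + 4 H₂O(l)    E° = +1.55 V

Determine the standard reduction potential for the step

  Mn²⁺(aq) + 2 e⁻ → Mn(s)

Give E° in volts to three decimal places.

-1.180 V

Sequential free energies add, so n₃E°₃ = n₁E°₁ + n₂E°₂.
With n₃ = 7, and the known step contributing 5×(+1.55) V, the unknown satisfies 2·E° = 7×(+0.77) − 5×(+1.55) = -2.360.
E° = -2.360 / 2 = -1.180 V.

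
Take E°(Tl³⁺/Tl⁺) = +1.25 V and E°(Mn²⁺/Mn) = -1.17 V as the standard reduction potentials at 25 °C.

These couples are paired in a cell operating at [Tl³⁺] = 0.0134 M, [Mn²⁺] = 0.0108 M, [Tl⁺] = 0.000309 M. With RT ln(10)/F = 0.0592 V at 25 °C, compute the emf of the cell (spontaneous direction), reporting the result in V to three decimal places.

Tl³⁺/Tl⁺ is the cathode (higher E°), Mn²⁺/Mn the anode: E°cell = +1.25 − (-1.17) = +2.42 V, n = 2.
Overall: Tl³⁺(aq) + Mn(s) → Tl⁺(aq) + Mn²⁺(aq)
Q = [Tl⁺]·[Mn²⁺] / ([Tl³⁺]); log Q = -3.604.
E = E° − (0.0592/n) log Q = +2.42 − (0.0592/2)(-3.604) = +2.527 V.

+2.527 V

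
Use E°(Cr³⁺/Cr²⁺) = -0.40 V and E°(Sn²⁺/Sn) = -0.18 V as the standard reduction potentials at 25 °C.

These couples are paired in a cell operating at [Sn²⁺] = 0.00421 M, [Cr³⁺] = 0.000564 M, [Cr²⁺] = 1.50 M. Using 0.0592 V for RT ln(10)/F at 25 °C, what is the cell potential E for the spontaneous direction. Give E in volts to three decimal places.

Sn²⁺/Sn is the cathode (higher E°), Cr³⁺/Cr²⁺ the anode: E°cell = -0.18 − (-0.40) = +0.22 V, n = 2.
Overall: Sn²⁺(aq) + 2 Cr²⁺(aq) → Sn(s) + 2 Cr³⁺(aq)
Q = [Cr³⁺]^2 / ([Sn²⁺]·[Cr²⁺]^2); log Q = -4.474.
E = E° − (0.0592/n) log Q = +0.22 − (0.0592/2)(-4.474) = +0.352 V.

+0.352 V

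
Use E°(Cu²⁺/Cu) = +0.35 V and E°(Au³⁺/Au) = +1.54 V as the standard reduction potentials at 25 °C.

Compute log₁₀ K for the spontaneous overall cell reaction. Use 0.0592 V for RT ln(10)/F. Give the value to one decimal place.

120.6

Cathode: Au³⁺/Au; anode: Cu²⁺/Cu. E°cell = +1.19 V, n = 6.
log K = nE°cell / 0.0592 = (6)(+1.19) / 0.0592 = 120.6.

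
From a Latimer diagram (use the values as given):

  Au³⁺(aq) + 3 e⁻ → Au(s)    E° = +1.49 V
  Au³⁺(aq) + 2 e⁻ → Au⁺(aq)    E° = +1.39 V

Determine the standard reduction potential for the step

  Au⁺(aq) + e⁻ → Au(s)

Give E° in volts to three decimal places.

+1.690 V

Sequential free energies add, so n₃E°₃ = n₁E°₁ + n₂E°₂.
With n₃ = 3, and the known step contributing 2×(+1.39) V, the unknown satisfies 1·E° = 3×(+1.49) − 2×(+1.39) = +1.690.
E° = +1.690 / 1 = +1.690 V.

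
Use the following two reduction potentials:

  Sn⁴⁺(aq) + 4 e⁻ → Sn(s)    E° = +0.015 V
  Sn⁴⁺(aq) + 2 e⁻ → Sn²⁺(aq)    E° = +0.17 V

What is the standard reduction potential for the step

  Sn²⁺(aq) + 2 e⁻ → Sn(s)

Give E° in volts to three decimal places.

Sequential free energies add, so n₃E°₃ = n₁E°₁ + n₂E°₂.
With n₃ = 4, and the known step contributing 2×(+0.17) V, the unknown satisfies 2·E° = 4×(+0.015) − 2×(+0.17) = -0.280.
E° = -0.280 / 2 = -0.140 V.

-0.140 V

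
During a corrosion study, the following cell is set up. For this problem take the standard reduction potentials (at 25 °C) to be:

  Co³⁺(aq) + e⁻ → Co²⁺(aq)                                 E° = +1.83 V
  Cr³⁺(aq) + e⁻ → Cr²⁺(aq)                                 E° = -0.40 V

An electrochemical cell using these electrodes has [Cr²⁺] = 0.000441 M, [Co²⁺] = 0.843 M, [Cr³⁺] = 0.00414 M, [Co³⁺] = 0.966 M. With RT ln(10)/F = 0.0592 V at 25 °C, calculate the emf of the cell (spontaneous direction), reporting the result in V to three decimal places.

+2.176 V

Co³⁺/Co²⁺ is the cathode (higher E°), Cr³⁺/Cr²⁺ the anode: E°cell = +1.83 − (-0.40) = +2.23 V, n = 1.
Overall: Co³⁺(aq) + Cr²⁺(aq) → Co²⁺(aq) + Cr³⁺(aq)
Q = [Co²⁺]·[Cr³⁺] / ([Co³⁺]·[Cr²⁺]); log Q = 0.913.
E = E° − (0.0592/n) log Q = +2.23 − (0.0592/1)(0.913) = +2.176 V.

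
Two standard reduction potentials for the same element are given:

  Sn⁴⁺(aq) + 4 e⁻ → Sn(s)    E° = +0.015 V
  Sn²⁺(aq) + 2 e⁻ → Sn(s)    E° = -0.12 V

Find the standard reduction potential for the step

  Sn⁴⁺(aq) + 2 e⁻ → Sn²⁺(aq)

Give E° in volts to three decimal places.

Sequential free energies add, so n₃E°₃ = n₁E°₁ + n₂E°₂.
With n₃ = 4, and the known step contributing 2×(-0.12) V, the unknown satisfies 2·E° = 4×(+0.015) − 2×(-0.12) = +0.300.
E° = +0.300 / 2 = +0.150 V.

+0.150 V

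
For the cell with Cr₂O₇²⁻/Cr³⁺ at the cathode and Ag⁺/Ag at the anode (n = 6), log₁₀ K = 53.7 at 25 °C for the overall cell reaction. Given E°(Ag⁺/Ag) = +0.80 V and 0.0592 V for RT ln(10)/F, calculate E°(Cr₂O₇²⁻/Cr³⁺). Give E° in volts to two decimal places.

+1.33 V

E°cell = (0.0592/n)·log K = (0.0592/6)(53.7) = +0.530 V.
Since Cr₂O₇²⁻/Cr³⁺ is the cathode and Ag⁺/Ag the anode, E°cell = E°(Cr₂O₇²⁻/Cr³⁺) − E°(Ag⁺/Ag).
So E°(Cr₂O₇²⁻/Cr³⁺) = E°cell + E°(Ag⁺/Ag) = +0.530 + (+0.80) = +1.33 V.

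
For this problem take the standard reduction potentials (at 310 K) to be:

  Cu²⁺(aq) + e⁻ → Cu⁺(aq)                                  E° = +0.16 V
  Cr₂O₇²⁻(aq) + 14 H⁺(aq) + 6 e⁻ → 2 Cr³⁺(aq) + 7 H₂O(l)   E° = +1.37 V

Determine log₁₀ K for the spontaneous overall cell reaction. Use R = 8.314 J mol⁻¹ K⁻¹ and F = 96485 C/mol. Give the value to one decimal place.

118.0

Cathode: Cr₂O₇²⁻/Cr³⁺; anode: Cu²⁺/Cu⁺. E°cell = (+1.37) − (+0.16) = +1.21 V, with n = 6.
ΔG° = −nFE° = −RT ln K, so ln K = nFE°/(RT) = (6)(96485)(+1.21) / ((8.314)(310)) = 271.785.
log₁₀ K = 271.785 / ln 10 = 118.0.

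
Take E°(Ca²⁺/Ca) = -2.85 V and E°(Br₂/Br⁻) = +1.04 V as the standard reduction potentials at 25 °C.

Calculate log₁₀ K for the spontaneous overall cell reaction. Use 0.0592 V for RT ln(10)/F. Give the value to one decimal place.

Cathode: Br₂/Br⁻; anode: Ca²⁺/Ca. E°cell = +3.89 V, n = 2.
log K = nE°cell / 0.0592 = (2)(+3.89) / 0.0592 = 131.4.

131.4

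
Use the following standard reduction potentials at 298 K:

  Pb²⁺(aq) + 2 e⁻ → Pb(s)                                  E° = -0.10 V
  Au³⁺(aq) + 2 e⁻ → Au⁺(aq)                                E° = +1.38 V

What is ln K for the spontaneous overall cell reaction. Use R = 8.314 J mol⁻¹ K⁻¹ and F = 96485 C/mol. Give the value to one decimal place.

Cathode: Au³⁺/Au⁺; anode: Pb²⁺/Pb. E°cell = (+1.38) − (-0.10) = +1.48 V, with n = 2.
ΔG° = −nFE° = −RT ln K, so ln K = nFE°/(RT) = (2)(96485)(+1.48) / ((8.314)(298)) = 115.272.

115.3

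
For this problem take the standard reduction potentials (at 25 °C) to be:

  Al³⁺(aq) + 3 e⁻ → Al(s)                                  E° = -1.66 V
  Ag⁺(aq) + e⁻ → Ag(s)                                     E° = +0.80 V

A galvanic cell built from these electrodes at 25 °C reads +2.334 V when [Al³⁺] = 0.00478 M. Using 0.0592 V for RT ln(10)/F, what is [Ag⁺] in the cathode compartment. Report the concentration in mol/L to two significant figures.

Ag⁺/Ag is the cathode, Al³⁺/Al the anode: E°cell = +2.46 V, n = 3.
Overall reaction: 3 Ag⁺(aq) + Al(s) → 3 Ag(s) + Al³⁺(aq); Q = [Al³⁺]^1/[Ag⁺]^3.
From E = E° − (0.0592/n) log Q: log Q = (E° − E)·n/0.0592 = (+2.46 − (+2.334))·3/0.0592 = 6.3851.
So 3·log[Ag⁺] = 1·log(0.00478) − log Q = -2.3206 − (6.3851) = -8.7057; log[Ag⁺] = -8.7057 / 3 = -2.9019; [Ag⁺] = 10^(-2.9019) ≈ 0.0013 M.

0.0013 M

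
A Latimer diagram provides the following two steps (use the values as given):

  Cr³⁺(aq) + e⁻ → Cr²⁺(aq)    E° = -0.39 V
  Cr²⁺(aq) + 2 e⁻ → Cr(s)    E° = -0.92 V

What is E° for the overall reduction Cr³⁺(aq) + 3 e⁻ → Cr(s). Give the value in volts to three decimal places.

Adding the free-energy changes (−nFE°) of the two steps gives −n₃FE°₃ = −n₁FE°₁ − n₂FE°₂.
E°₃ = (1×-0.39 + 2×-0.92) / 3 = (-2.230) / 3 = -0.743 V.

-0.743 V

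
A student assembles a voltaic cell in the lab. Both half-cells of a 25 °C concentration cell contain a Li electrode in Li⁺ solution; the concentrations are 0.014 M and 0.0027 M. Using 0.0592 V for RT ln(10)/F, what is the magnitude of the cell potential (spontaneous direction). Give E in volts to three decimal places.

For a concentration cell E°cell = 0. The 0.014 M side is the cathode (reduction is favoured where [Li⁺] is higher).
With n = 1, E = −(0.0592/1) log([Li⁺]ₐₙ/[Li⁺]꜀ₐₜ) = −(0.0592/1) log(0.0027/0.014) = −(0.0592/1)(-0.715) = +0.042 V.

+0.042 V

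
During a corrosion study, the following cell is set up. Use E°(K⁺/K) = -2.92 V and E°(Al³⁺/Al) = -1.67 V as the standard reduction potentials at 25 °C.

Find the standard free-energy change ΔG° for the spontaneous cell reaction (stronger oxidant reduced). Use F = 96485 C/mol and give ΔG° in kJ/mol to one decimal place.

Al³⁺/Al (E° = -1.67 V) is the cathode; K⁺/K (E° = -2.92 V) is the anode, so E°cell = +1.25 V.
Balancing electrons gives n = 3 (lcm of 3 and 1).
ΔG° = −nFE° = −(3)(96485)(+1.25) = -361,819 J = -361.8 kJ/mol.

-361.8 kJ/mol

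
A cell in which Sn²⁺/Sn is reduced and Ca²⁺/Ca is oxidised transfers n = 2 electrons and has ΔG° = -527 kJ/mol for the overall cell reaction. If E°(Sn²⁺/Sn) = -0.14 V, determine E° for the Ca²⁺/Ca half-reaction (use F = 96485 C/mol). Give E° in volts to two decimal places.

E°cell = −ΔG°/(nF) = −(-527×10³)/((2)(96485)) = +2.731 V.
Since Sn²⁺/Sn is the cathode and Ca²⁺/Ca the anode, E°cell = E°(Sn²⁺/Sn) − E°(Ca²⁺/Ca).
So E°(Ca²⁺/Ca) = E°(Sn²⁺/Sn) − E°cell = (-0.14) − (+2.731) = -2.87 V.

-2.87 V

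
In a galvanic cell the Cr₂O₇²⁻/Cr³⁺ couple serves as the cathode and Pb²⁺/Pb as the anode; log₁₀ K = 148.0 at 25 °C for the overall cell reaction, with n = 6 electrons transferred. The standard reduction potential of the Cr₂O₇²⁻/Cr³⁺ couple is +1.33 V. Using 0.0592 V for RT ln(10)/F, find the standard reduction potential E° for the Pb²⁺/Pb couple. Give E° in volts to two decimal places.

E°cell = (0.0592/n)·log K = (0.0592/6)(148.0) = +1.460 V.
Since Cr₂O₇²⁻/Cr³⁺ is the cathode and Pb²⁺/Pb the anode, E°cell = E°(Cr₂O₇²⁻/Cr³⁺) − E°(Pb²⁺/Pb).
So E°(Pb²⁺/Pb) = E°(Cr₂O₇²⁻/Cr³⁺) − E°cell = (+1.33) − (+1.460) = -0.13 V.

-0.13 V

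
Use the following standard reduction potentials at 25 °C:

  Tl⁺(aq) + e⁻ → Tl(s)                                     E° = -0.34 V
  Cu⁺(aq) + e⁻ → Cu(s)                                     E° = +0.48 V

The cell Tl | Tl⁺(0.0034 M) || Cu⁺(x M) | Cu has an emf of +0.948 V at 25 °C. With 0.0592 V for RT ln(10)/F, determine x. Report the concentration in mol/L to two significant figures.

Cu⁺/Cu is the cathode, Tl⁺/Tl the anode: E°cell = +0.82 V, n = 1.
Overall reaction: Cu⁺(aq) + Tl(s) → Cu(s) + Tl⁺(aq); Q = [Tl⁺]^1/[Cu⁺]^1.
From E = E° − (0.0592/n) log Q: log Q = (E° − E)·n/0.0592 = (+0.82 − (+0.948))·1/0.0592 = -2.1622.
So 1·log[Cu⁺] = 1·log(0.0034) − log Q = -2.4685 − (-2.1622) = -0.3063; [Cu⁺] = 10^(-0.3063) ≈ 0.49 M.

0.49 M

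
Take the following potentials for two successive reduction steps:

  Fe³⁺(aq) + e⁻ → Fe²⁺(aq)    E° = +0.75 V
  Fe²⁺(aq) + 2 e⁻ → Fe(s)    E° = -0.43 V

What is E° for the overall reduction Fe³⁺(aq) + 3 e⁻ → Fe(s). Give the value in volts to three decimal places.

Adding the free-energy changes (−nFE°) of the two steps gives −n₃FE°₃ = −n₁FE°₁ − n₂FE°₂.
E°₃ = (1×+0.75 + 2×-0.43) / 3 = (-0.110) / 3 = -0.037 V.

-0.037 V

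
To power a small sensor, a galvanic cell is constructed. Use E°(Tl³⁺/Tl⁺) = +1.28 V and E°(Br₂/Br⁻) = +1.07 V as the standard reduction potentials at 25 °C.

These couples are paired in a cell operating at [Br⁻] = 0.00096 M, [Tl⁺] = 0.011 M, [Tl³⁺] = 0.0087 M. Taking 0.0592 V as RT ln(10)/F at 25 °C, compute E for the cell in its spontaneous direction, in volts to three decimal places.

Tl³⁺/Tl⁺ is the cathode (higher E°), Br₂/Br⁻ the anode: E°cell = +1.28 − (+1.07) = +0.21 V, n = 2.
Overall: Tl³⁺(aq) + 2 Br⁻(aq) → Tl⁺(aq) + Br₂(l)
Q = [Tl⁺] / ([Tl³⁺]·[Br⁻]^2); log Q = 6.137.
E = E° − (0.0592/n) log Q = +0.21 − (0.0592/2)(6.137) = +0.028 V.

+0.028 V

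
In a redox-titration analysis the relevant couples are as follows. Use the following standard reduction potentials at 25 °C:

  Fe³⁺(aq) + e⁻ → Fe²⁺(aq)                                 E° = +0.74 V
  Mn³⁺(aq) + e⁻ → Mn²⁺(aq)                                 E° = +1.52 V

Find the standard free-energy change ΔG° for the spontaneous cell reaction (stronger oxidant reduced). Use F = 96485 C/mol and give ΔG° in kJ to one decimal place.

-75.3 kJ

Mn³⁺/Mn²⁺ (E° = +1.52 V) is the cathode; Fe³⁺/Fe²⁺ (E° = +0.74 V) is the anode, so E°cell = +0.78 V.
Balancing electrons gives n = 1 (lcm of 1 and 1).
ΔG° = −nFE° = −(1)(96485)(+0.78) = -75,258 J = -75.3 kJ.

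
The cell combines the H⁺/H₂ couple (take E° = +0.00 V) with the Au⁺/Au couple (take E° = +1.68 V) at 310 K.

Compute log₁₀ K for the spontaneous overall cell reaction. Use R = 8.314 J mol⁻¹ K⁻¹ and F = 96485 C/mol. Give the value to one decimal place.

54.6

Cathode: Au⁺/Au; anode: H⁺/H₂. E°cell = (+1.68) − (+0.00) = +1.68 V, with n = 2.
ΔG° = −nFE° = −RT ln K, so ln K = nFE°/(RT) = (2)(96485)(+1.68) / ((8.314)(310)) = 125.785.
log₁₀ K = 125.785 / ln 10 = 54.6.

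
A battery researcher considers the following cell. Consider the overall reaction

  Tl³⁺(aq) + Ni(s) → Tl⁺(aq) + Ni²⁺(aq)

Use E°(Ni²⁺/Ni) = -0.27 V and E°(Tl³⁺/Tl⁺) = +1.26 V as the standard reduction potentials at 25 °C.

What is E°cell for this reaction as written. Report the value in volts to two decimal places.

+1.53 V

The Tl³⁺/Tl⁺ couple has the higher reduction potential, so it is the cathode; Ni²⁺/Ni is oxidised at the anode.
E°cell = E°(cathode) − E°(anode) = (+1.26) − (-0.27) = +1.53 V.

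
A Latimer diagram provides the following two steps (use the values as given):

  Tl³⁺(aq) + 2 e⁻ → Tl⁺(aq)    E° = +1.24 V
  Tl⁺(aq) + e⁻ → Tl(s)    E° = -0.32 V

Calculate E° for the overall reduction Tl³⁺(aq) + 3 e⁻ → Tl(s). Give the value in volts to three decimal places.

Since ΔG° = −nFE° is additive over sequential reductions, n₃E°₃ = n₁E°₁ + n₂E°₂.
E°₃ = (2×+1.24 + 1×-0.32) / 3 = (+2.160) / 3 = +0.720 V.
Simply averaging or adding the two E° values would be wrong; the electron-weighted sum is required.

+0.720 V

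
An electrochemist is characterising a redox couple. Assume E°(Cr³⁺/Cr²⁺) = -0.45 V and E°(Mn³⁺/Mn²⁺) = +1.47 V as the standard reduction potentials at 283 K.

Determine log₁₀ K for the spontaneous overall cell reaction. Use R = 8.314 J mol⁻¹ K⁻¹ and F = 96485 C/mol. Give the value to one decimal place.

Cathode: Mn³⁺/Mn²⁺; anode: Cr³⁺/Cr²⁺. E°cell = (+1.47) − (-0.45) = +1.92 V, with n = 1.
ΔG° = −nFE° = −RT ln K, so ln K = nFE°/(RT) = (1)(96485)(+1.92) / ((8.314)(283)) = 78.734.
log₁₀ K = 78.734 / ln 10 = 34.2.

34.2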